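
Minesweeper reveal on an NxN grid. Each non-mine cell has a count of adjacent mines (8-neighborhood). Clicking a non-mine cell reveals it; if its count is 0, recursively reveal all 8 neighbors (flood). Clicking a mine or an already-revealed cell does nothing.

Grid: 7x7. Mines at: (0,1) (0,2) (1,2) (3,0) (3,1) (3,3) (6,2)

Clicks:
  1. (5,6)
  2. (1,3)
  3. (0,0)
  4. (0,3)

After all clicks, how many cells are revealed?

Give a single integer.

Click 1 (5,6) count=0: revealed 27 new [(0,3) (0,4) (0,5) (0,6) (1,3) (1,4) (1,5) (1,6) (2,3) (2,4) (2,5) (2,6) (3,4) (3,5) (3,6) (4,3) (4,4) (4,5) (4,6) (5,3) (5,4) (5,5) (5,6) (6,3) (6,4) (6,5) (6,6)] -> total=27
Click 2 (1,3) count=2: revealed 0 new [(none)] -> total=27
Click 3 (0,0) count=1: revealed 1 new [(0,0)] -> total=28
Click 4 (0,3) count=2: revealed 0 new [(none)] -> total=28

Answer: 28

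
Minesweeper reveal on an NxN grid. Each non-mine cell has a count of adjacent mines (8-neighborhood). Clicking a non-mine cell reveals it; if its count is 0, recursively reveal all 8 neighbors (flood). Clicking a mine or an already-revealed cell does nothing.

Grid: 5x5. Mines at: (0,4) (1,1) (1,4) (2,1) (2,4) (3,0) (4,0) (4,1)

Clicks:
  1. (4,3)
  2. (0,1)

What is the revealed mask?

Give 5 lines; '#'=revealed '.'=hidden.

Click 1 (4,3) count=0: revealed 6 new [(3,2) (3,3) (3,4) (4,2) (4,3) (4,4)] -> total=6
Click 2 (0,1) count=1: revealed 1 new [(0,1)] -> total=7

Answer: .#...
.....
.....
..###
..###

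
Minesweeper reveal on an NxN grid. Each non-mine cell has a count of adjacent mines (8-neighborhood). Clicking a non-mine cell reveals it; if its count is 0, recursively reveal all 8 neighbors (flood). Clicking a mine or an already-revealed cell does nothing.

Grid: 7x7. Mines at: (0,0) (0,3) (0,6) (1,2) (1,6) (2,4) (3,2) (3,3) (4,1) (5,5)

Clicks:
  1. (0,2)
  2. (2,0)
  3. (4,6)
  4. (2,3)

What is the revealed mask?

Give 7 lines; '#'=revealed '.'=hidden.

Answer: ..#....
##.....
##.#...
##.....
......#
.......
.......

Derivation:
Click 1 (0,2) count=2: revealed 1 new [(0,2)] -> total=1
Click 2 (2,0) count=0: revealed 6 new [(1,0) (1,1) (2,0) (2,1) (3,0) (3,1)] -> total=7
Click 3 (4,6) count=1: revealed 1 new [(4,6)] -> total=8
Click 4 (2,3) count=4: revealed 1 new [(2,3)] -> total=9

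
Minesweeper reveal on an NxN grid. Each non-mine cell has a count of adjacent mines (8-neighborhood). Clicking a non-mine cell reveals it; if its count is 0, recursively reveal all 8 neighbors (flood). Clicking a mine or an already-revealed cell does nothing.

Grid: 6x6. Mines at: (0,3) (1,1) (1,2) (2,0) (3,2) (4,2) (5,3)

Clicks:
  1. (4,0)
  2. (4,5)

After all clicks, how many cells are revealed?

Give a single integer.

Click 1 (4,0) count=0: revealed 6 new [(3,0) (3,1) (4,0) (4,1) (5,0) (5,1)] -> total=6
Click 2 (4,5) count=0: revealed 16 new [(0,4) (0,5) (1,3) (1,4) (1,5) (2,3) (2,4) (2,5) (3,3) (3,4) (3,5) (4,3) (4,4) (4,5) (5,4) (5,5)] -> total=22

Answer: 22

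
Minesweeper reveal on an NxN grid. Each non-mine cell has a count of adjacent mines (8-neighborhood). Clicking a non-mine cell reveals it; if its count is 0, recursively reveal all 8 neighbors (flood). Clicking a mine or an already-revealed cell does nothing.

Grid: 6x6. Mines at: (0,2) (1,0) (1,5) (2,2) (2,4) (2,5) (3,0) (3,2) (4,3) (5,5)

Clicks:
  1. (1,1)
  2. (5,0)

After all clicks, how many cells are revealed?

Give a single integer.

Answer: 7

Derivation:
Click 1 (1,1) count=3: revealed 1 new [(1,1)] -> total=1
Click 2 (5,0) count=0: revealed 6 new [(4,0) (4,1) (4,2) (5,0) (5,1) (5,2)] -> total=7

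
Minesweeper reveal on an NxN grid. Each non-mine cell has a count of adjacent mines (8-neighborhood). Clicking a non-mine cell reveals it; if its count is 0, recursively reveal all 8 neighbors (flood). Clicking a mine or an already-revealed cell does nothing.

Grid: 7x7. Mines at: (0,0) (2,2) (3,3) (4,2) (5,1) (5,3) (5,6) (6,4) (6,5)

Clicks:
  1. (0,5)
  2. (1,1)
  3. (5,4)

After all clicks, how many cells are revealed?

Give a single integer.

Answer: 23

Derivation:
Click 1 (0,5) count=0: revealed 22 new [(0,1) (0,2) (0,3) (0,4) (0,5) (0,6) (1,1) (1,2) (1,3) (1,4) (1,5) (1,6) (2,3) (2,4) (2,5) (2,6) (3,4) (3,5) (3,6) (4,4) (4,5) (4,6)] -> total=22
Click 2 (1,1) count=2: revealed 0 new [(none)] -> total=22
Click 3 (5,4) count=3: revealed 1 new [(5,4)] -> total=23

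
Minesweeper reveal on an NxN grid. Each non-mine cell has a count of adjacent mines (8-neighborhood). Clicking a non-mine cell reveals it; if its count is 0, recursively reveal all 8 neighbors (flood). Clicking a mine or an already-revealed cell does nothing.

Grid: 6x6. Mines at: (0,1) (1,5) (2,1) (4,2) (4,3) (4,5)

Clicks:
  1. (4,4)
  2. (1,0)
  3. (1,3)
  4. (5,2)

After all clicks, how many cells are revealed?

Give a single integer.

Answer: 15

Derivation:
Click 1 (4,4) count=2: revealed 1 new [(4,4)] -> total=1
Click 2 (1,0) count=2: revealed 1 new [(1,0)] -> total=2
Click 3 (1,3) count=0: revealed 12 new [(0,2) (0,3) (0,4) (1,2) (1,3) (1,4) (2,2) (2,3) (2,4) (3,2) (3,3) (3,4)] -> total=14
Click 4 (5,2) count=2: revealed 1 new [(5,2)] -> total=15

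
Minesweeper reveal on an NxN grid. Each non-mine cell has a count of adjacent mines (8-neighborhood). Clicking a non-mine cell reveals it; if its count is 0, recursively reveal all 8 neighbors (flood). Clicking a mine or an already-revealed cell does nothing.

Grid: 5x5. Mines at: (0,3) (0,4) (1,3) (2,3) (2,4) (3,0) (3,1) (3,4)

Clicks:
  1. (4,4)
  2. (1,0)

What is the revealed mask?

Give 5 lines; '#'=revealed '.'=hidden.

Answer: ###..
###..
###..
.....
....#

Derivation:
Click 1 (4,4) count=1: revealed 1 new [(4,4)] -> total=1
Click 2 (1,0) count=0: revealed 9 new [(0,0) (0,1) (0,2) (1,0) (1,1) (1,2) (2,0) (2,1) (2,2)] -> total=10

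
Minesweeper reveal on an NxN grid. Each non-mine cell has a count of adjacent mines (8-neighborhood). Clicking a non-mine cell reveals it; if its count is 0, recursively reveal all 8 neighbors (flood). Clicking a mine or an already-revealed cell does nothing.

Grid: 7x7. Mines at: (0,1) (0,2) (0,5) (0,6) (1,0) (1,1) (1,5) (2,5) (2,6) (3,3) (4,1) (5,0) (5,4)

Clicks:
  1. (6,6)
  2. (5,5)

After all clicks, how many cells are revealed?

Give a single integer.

Click 1 (6,6) count=0: revealed 8 new [(3,5) (3,6) (4,5) (4,6) (5,5) (5,6) (6,5) (6,6)] -> total=8
Click 2 (5,5) count=1: revealed 0 new [(none)] -> total=8

Answer: 8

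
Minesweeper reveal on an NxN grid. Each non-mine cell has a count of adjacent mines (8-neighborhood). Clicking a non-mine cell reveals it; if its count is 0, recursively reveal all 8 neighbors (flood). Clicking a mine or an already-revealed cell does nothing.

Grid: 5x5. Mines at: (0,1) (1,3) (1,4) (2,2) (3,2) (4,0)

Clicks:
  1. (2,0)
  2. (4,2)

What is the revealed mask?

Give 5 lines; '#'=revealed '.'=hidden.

Click 1 (2,0) count=0: revealed 6 new [(1,0) (1,1) (2,0) (2,1) (3,0) (3,1)] -> total=6
Click 2 (4,2) count=1: revealed 1 new [(4,2)] -> total=7

Answer: .....
##...
##...
##...
..#..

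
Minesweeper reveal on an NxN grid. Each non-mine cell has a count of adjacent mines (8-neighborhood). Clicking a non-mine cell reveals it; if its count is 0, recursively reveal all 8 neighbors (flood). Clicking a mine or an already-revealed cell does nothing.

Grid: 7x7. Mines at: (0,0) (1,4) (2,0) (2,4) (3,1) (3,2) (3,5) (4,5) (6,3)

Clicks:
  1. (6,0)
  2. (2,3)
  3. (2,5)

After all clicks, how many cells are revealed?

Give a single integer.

Answer: 11

Derivation:
Click 1 (6,0) count=0: revealed 9 new [(4,0) (4,1) (4,2) (5,0) (5,1) (5,2) (6,0) (6,1) (6,2)] -> total=9
Click 2 (2,3) count=3: revealed 1 new [(2,3)] -> total=10
Click 3 (2,5) count=3: revealed 1 new [(2,5)] -> total=11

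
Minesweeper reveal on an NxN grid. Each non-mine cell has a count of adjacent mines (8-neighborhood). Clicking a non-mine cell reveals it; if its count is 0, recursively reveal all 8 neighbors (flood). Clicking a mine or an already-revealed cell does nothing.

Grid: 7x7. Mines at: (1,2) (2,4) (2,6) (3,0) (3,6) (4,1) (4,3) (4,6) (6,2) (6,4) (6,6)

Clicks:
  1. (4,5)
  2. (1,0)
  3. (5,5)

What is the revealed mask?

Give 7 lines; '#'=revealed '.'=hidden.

Click 1 (4,5) count=2: revealed 1 new [(4,5)] -> total=1
Click 2 (1,0) count=0: revealed 6 new [(0,0) (0,1) (1,0) (1,1) (2,0) (2,1)] -> total=7
Click 3 (5,5) count=3: revealed 1 new [(5,5)] -> total=8

Answer: ##.....
##.....
##.....
.......
.....#.
.....#.
.......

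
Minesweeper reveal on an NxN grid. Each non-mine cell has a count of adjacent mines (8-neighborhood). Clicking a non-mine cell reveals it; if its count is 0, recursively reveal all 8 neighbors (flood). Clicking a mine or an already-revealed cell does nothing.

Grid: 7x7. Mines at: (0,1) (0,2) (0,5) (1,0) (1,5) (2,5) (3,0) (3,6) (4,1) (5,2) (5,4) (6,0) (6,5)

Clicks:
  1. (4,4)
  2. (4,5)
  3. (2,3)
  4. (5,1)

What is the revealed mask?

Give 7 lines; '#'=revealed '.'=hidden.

Click 1 (4,4) count=1: revealed 1 new [(4,4)] -> total=1
Click 2 (4,5) count=2: revealed 1 new [(4,5)] -> total=2
Click 3 (2,3) count=0: revealed 14 new [(1,1) (1,2) (1,3) (1,4) (2,1) (2,2) (2,3) (2,4) (3,1) (3,2) (3,3) (3,4) (4,2) (4,3)] -> total=16
Click 4 (5,1) count=3: revealed 1 new [(5,1)] -> total=17

Answer: .......
.####..
.####..
.####..
..####.
.#.....
.......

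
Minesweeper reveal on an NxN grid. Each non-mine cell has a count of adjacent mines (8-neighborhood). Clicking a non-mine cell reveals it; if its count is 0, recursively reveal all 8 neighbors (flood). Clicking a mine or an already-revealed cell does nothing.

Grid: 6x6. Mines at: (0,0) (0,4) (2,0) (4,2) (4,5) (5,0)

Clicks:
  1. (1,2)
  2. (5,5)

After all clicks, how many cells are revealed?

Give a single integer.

Answer: 19

Derivation:
Click 1 (1,2) count=0: revealed 18 new [(0,1) (0,2) (0,3) (1,1) (1,2) (1,3) (1,4) (1,5) (2,1) (2,2) (2,3) (2,4) (2,5) (3,1) (3,2) (3,3) (3,4) (3,5)] -> total=18
Click 2 (5,5) count=1: revealed 1 new [(5,5)] -> total=19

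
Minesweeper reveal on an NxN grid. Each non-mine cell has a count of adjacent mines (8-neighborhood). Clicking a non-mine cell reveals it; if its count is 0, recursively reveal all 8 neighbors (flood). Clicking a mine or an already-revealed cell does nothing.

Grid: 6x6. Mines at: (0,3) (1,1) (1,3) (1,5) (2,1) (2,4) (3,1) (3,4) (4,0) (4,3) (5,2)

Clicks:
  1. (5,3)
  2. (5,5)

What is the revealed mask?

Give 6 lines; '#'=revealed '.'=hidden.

Answer: ......
......
......
......
....##
...###

Derivation:
Click 1 (5,3) count=2: revealed 1 new [(5,3)] -> total=1
Click 2 (5,5) count=0: revealed 4 new [(4,4) (4,5) (5,4) (5,5)] -> total=5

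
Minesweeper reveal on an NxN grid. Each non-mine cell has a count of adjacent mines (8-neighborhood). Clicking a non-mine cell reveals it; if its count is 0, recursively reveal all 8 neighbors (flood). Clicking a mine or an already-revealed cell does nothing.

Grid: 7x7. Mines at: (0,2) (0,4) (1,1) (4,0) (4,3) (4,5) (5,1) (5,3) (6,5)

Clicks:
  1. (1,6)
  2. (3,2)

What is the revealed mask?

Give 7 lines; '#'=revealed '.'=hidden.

Answer: .....##
..#####
..#####
..#####
.......
.......
.......

Derivation:
Click 1 (1,6) count=0: revealed 17 new [(0,5) (0,6) (1,2) (1,3) (1,4) (1,5) (1,6) (2,2) (2,3) (2,4) (2,5) (2,6) (3,2) (3,3) (3,4) (3,5) (3,6)] -> total=17
Click 2 (3,2) count=1: revealed 0 new [(none)] -> total=17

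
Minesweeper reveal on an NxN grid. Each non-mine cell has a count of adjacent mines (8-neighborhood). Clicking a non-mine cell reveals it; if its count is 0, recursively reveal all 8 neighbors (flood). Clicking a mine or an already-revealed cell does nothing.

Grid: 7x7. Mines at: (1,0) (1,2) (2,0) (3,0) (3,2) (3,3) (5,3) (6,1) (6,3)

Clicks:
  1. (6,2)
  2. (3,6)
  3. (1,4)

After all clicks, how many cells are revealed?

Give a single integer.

Answer: 25

Derivation:
Click 1 (6,2) count=3: revealed 1 new [(6,2)] -> total=1
Click 2 (3,6) count=0: revealed 24 new [(0,3) (0,4) (0,5) (0,6) (1,3) (1,4) (1,5) (1,6) (2,3) (2,4) (2,5) (2,6) (3,4) (3,5) (3,6) (4,4) (4,5) (4,6) (5,4) (5,5) (5,6) (6,4) (6,5) (6,6)] -> total=25
Click 3 (1,4) count=0: revealed 0 new [(none)] -> total=25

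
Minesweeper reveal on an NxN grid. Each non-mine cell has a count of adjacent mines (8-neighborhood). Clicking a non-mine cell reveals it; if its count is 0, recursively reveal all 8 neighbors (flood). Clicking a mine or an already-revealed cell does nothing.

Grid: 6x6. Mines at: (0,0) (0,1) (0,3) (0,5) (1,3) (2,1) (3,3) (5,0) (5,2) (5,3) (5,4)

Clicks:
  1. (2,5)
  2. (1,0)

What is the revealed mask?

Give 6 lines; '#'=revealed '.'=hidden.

Click 1 (2,5) count=0: revealed 8 new [(1,4) (1,5) (2,4) (2,5) (3,4) (3,5) (4,4) (4,5)] -> total=8
Click 2 (1,0) count=3: revealed 1 new [(1,0)] -> total=9

Answer: ......
#...##
....##
....##
....##
......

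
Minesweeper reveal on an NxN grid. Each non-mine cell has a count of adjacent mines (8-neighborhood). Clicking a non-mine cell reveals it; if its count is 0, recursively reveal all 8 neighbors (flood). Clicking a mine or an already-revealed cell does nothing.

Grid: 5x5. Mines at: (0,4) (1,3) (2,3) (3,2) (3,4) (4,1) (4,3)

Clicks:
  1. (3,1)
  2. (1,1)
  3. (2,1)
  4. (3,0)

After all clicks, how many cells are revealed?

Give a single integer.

Answer: 11

Derivation:
Click 1 (3,1) count=2: revealed 1 new [(3,1)] -> total=1
Click 2 (1,1) count=0: revealed 10 new [(0,0) (0,1) (0,2) (1,0) (1,1) (1,2) (2,0) (2,1) (2,2) (3,0)] -> total=11
Click 3 (2,1) count=1: revealed 0 new [(none)] -> total=11
Click 4 (3,0) count=1: revealed 0 new [(none)] -> total=11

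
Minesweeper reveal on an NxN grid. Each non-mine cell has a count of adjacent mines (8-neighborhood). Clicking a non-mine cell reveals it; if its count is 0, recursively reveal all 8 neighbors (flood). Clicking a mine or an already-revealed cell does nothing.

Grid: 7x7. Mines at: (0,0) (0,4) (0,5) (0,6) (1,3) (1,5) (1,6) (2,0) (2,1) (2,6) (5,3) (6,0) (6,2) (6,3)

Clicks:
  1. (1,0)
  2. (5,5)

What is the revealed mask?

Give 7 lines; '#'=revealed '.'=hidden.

Click 1 (1,0) count=3: revealed 1 new [(1,0)] -> total=1
Click 2 (5,5) count=0: revealed 20 new [(2,2) (2,3) (2,4) (2,5) (3,2) (3,3) (3,4) (3,5) (3,6) (4,2) (4,3) (4,4) (4,5) (4,6) (5,4) (5,5) (5,6) (6,4) (6,5) (6,6)] -> total=21

Answer: .......
#......
..####.
..#####
..#####
....###
....###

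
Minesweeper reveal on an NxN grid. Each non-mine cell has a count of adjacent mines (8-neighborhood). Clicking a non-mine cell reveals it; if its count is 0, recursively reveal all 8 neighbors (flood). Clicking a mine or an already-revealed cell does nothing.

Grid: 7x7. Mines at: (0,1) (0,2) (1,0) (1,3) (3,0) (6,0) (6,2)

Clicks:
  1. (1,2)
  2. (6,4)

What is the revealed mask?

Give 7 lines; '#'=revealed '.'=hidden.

Click 1 (1,2) count=3: revealed 1 new [(1,2)] -> total=1
Click 2 (6,4) count=0: revealed 34 new [(0,4) (0,5) (0,6) (1,4) (1,5) (1,6) (2,1) (2,2) (2,3) (2,4) (2,5) (2,6) (3,1) (3,2) (3,3) (3,4) (3,5) (3,6) (4,1) (4,2) (4,3) (4,4) (4,5) (4,6) (5,1) (5,2) (5,3) (5,4) (5,5) (5,6) (6,3) (6,4) (6,5) (6,6)] -> total=35

Answer: ....###
..#.###
.######
.######
.######
.######
...####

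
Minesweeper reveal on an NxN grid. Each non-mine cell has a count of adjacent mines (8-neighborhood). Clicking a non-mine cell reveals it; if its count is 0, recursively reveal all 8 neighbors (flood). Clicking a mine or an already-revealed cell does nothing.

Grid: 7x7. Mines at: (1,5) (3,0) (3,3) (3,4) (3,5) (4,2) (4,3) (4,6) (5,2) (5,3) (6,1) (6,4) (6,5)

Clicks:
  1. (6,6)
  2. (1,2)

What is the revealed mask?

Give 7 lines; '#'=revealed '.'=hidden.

Click 1 (6,6) count=1: revealed 1 new [(6,6)] -> total=1
Click 2 (1,2) count=0: revealed 15 new [(0,0) (0,1) (0,2) (0,3) (0,4) (1,0) (1,1) (1,2) (1,3) (1,4) (2,0) (2,1) (2,2) (2,3) (2,4)] -> total=16

Answer: #####..
#####..
#####..
.......
.......
.......
......#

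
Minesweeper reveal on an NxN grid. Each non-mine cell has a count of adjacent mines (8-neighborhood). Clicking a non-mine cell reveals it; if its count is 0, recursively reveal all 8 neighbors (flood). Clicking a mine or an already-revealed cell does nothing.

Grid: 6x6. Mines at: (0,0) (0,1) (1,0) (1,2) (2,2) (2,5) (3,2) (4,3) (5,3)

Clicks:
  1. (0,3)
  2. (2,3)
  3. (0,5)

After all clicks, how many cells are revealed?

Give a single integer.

Answer: 7

Derivation:
Click 1 (0,3) count=1: revealed 1 new [(0,3)] -> total=1
Click 2 (2,3) count=3: revealed 1 new [(2,3)] -> total=2
Click 3 (0,5) count=0: revealed 5 new [(0,4) (0,5) (1,3) (1,4) (1,5)] -> total=7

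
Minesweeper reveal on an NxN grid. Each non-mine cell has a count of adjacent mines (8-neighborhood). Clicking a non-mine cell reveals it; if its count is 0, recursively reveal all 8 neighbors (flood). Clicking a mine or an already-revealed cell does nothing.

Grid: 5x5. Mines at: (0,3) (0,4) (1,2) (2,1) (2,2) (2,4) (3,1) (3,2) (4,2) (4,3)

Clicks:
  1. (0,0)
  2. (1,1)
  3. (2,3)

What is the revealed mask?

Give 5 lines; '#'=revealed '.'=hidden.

Click 1 (0,0) count=0: revealed 4 new [(0,0) (0,1) (1,0) (1,1)] -> total=4
Click 2 (1,1) count=3: revealed 0 new [(none)] -> total=4
Click 3 (2,3) count=4: revealed 1 new [(2,3)] -> total=5

Answer: ##...
##...
...#.
.....
.....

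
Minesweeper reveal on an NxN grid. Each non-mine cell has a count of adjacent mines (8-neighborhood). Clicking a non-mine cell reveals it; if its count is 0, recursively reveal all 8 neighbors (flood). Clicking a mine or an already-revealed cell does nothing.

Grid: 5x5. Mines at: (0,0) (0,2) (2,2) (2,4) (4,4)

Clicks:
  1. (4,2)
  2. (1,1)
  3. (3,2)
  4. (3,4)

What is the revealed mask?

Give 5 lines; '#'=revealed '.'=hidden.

Answer: .....
##...
##...
#####
####.

Derivation:
Click 1 (4,2) count=0: revealed 12 new [(1,0) (1,1) (2,0) (2,1) (3,0) (3,1) (3,2) (3,3) (4,0) (4,1) (4,2) (4,3)] -> total=12
Click 2 (1,1) count=3: revealed 0 new [(none)] -> total=12
Click 3 (3,2) count=1: revealed 0 new [(none)] -> total=12
Click 4 (3,4) count=2: revealed 1 new [(3,4)] -> total=13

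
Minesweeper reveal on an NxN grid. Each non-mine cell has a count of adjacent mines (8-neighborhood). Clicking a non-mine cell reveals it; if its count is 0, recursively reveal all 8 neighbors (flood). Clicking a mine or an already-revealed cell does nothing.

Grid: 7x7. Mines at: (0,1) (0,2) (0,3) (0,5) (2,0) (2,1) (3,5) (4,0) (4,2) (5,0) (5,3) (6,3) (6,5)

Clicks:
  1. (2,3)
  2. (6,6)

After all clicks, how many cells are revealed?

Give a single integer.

Click 1 (2,3) count=0: revealed 9 new [(1,2) (1,3) (1,4) (2,2) (2,3) (2,4) (3,2) (3,3) (3,4)] -> total=9
Click 2 (6,6) count=1: revealed 1 new [(6,6)] -> total=10

Answer: 10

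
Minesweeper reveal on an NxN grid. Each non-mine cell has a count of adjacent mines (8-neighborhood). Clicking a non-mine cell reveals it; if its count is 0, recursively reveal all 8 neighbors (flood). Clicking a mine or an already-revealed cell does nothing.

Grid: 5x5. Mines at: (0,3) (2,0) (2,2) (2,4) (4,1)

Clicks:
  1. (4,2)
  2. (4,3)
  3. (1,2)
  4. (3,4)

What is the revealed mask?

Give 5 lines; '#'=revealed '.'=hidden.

Answer: .....
..#..
.....
..###
..###

Derivation:
Click 1 (4,2) count=1: revealed 1 new [(4,2)] -> total=1
Click 2 (4,3) count=0: revealed 5 new [(3,2) (3,3) (3,4) (4,3) (4,4)] -> total=6
Click 3 (1,2) count=2: revealed 1 new [(1,2)] -> total=7
Click 4 (3,4) count=1: revealed 0 new [(none)] -> total=7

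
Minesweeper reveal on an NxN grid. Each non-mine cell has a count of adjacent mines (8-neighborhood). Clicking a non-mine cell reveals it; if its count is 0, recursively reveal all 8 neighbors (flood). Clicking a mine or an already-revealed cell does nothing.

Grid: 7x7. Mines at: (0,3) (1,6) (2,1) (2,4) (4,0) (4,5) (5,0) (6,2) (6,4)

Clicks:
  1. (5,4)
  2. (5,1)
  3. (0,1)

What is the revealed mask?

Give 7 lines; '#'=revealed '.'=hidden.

Answer: ###....
###....
.......
.......
.......
.#..#..
.......

Derivation:
Click 1 (5,4) count=2: revealed 1 new [(5,4)] -> total=1
Click 2 (5,1) count=3: revealed 1 new [(5,1)] -> total=2
Click 3 (0,1) count=0: revealed 6 new [(0,0) (0,1) (0,2) (1,0) (1,1) (1,2)] -> total=8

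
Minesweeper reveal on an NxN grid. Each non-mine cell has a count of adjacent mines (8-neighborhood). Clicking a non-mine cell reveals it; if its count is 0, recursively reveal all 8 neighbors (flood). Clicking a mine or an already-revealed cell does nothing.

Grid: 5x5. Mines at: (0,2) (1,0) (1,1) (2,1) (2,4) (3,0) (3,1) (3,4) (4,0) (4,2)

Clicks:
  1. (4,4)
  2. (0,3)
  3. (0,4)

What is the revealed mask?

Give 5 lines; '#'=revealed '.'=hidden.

Click 1 (4,4) count=1: revealed 1 new [(4,4)] -> total=1
Click 2 (0,3) count=1: revealed 1 new [(0,3)] -> total=2
Click 3 (0,4) count=0: revealed 3 new [(0,4) (1,3) (1,4)] -> total=5

Answer: ...##
...##
.....
.....
....#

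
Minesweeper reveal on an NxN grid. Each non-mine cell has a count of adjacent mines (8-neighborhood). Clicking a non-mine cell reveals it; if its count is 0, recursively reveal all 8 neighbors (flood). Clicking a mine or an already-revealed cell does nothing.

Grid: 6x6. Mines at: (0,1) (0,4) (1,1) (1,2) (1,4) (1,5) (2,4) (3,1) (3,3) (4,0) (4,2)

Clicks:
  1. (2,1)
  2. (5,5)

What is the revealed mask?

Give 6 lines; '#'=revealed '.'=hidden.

Click 1 (2,1) count=3: revealed 1 new [(2,1)] -> total=1
Click 2 (5,5) count=0: revealed 8 new [(3,4) (3,5) (4,3) (4,4) (4,5) (5,3) (5,4) (5,5)] -> total=9

Answer: ......
......
.#....
....##
...###
...###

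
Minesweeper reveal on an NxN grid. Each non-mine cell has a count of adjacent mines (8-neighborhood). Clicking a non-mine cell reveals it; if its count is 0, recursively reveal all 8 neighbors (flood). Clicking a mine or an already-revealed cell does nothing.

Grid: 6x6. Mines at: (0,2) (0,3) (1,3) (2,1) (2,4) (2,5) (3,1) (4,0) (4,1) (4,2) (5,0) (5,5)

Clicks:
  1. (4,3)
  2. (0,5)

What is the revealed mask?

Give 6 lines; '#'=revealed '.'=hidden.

Click 1 (4,3) count=1: revealed 1 new [(4,3)] -> total=1
Click 2 (0,5) count=0: revealed 4 new [(0,4) (0,5) (1,4) (1,5)] -> total=5

Answer: ....##
....##
......
......
...#..
......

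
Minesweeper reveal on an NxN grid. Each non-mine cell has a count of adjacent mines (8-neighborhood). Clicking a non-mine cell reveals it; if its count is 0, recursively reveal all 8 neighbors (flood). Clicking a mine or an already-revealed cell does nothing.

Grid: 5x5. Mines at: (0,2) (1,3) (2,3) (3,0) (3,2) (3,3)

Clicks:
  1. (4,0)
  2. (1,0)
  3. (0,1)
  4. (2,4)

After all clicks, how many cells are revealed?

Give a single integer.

Click 1 (4,0) count=1: revealed 1 new [(4,0)] -> total=1
Click 2 (1,0) count=0: revealed 6 new [(0,0) (0,1) (1,0) (1,1) (2,0) (2,1)] -> total=7
Click 3 (0,1) count=1: revealed 0 new [(none)] -> total=7
Click 4 (2,4) count=3: revealed 1 new [(2,4)] -> total=8

Answer: 8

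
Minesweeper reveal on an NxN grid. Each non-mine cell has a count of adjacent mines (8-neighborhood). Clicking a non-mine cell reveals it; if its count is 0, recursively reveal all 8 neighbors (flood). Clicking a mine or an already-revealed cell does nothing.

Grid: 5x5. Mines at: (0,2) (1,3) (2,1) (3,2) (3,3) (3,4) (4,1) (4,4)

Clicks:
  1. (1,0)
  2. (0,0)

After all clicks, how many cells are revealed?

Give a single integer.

Click 1 (1,0) count=1: revealed 1 new [(1,0)] -> total=1
Click 2 (0,0) count=0: revealed 3 new [(0,0) (0,1) (1,1)] -> total=4

Answer: 4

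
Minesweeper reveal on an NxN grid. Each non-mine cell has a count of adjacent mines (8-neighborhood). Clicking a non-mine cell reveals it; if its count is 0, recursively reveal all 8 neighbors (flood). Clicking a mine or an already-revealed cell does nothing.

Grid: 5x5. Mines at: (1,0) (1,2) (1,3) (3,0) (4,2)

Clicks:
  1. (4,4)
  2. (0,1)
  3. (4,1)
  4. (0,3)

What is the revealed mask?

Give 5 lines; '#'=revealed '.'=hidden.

Click 1 (4,4) count=0: revealed 6 new [(2,3) (2,4) (3,3) (3,4) (4,3) (4,4)] -> total=6
Click 2 (0,1) count=2: revealed 1 new [(0,1)] -> total=7
Click 3 (4,1) count=2: revealed 1 new [(4,1)] -> total=8
Click 4 (0,3) count=2: revealed 1 new [(0,3)] -> total=9

Answer: .#.#.
.....
...##
...##
.#.##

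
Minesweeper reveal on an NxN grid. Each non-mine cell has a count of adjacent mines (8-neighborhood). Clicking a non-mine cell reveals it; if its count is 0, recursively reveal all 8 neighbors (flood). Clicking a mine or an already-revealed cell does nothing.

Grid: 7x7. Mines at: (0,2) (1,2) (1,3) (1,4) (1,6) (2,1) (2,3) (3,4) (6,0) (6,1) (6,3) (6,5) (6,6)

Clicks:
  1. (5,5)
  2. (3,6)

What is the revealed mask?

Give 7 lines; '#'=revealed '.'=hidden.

Click 1 (5,5) count=2: revealed 1 new [(5,5)] -> total=1
Click 2 (3,6) count=0: revealed 7 new [(2,5) (2,6) (3,5) (3,6) (4,5) (4,6) (5,6)] -> total=8

Answer: .......
.......
.....##
.....##
.....##
.....##
.......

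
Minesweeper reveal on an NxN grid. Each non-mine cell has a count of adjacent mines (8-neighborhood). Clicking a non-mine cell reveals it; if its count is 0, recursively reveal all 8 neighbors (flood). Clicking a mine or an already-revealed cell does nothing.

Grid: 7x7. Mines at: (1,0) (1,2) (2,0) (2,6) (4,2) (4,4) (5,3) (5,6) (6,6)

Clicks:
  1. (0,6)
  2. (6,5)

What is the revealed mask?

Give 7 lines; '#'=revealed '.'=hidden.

Click 1 (0,6) count=0: revealed 14 new [(0,3) (0,4) (0,5) (0,6) (1,3) (1,4) (1,5) (1,6) (2,3) (2,4) (2,5) (3,3) (3,4) (3,5)] -> total=14
Click 2 (6,5) count=2: revealed 1 new [(6,5)] -> total=15

Answer: ...####
...####
...###.
...###.
.......
.......
.....#.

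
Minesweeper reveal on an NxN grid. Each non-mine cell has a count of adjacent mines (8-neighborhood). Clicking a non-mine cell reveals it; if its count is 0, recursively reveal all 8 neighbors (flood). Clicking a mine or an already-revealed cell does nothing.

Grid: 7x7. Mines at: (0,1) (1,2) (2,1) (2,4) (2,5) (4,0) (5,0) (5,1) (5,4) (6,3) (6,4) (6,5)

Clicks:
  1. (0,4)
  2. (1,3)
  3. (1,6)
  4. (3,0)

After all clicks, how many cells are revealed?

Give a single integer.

Click 1 (0,4) count=0: revealed 8 new [(0,3) (0,4) (0,5) (0,6) (1,3) (1,4) (1,5) (1,6)] -> total=8
Click 2 (1,3) count=2: revealed 0 new [(none)] -> total=8
Click 3 (1,6) count=1: revealed 0 new [(none)] -> total=8
Click 4 (3,0) count=2: revealed 1 new [(3,0)] -> total=9

Answer: 9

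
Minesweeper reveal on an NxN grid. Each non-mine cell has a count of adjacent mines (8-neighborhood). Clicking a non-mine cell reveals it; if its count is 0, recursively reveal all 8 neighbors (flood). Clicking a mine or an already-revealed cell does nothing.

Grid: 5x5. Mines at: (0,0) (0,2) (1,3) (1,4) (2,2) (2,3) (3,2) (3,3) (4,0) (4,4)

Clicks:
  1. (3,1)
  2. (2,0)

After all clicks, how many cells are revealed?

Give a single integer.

Answer: 6

Derivation:
Click 1 (3,1) count=3: revealed 1 new [(3,1)] -> total=1
Click 2 (2,0) count=0: revealed 5 new [(1,0) (1,1) (2,0) (2,1) (3,0)] -> total=6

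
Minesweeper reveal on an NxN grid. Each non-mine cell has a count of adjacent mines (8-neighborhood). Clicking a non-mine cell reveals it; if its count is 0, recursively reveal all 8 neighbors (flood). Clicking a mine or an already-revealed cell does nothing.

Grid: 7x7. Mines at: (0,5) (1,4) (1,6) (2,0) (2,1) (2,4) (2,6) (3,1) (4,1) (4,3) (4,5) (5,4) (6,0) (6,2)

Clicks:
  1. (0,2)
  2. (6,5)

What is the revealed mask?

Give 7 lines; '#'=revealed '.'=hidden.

Click 1 (0,2) count=0: revealed 8 new [(0,0) (0,1) (0,2) (0,3) (1,0) (1,1) (1,2) (1,3)] -> total=8
Click 2 (6,5) count=1: revealed 1 new [(6,5)] -> total=9

Answer: ####...
####...
.......
.......
.......
.......
.....#.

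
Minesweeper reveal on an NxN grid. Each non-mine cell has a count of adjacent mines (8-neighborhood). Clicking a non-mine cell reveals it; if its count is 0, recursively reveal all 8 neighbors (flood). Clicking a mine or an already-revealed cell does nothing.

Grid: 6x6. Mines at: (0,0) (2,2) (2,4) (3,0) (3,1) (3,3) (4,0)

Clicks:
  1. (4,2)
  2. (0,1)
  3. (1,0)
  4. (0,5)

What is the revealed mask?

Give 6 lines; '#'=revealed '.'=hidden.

Click 1 (4,2) count=2: revealed 1 new [(4,2)] -> total=1
Click 2 (0,1) count=1: revealed 1 new [(0,1)] -> total=2
Click 3 (1,0) count=1: revealed 1 new [(1,0)] -> total=3
Click 4 (0,5) count=0: revealed 9 new [(0,2) (0,3) (0,4) (0,5) (1,1) (1,2) (1,3) (1,4) (1,5)] -> total=12

Answer: .#####
######
......
......
..#...
......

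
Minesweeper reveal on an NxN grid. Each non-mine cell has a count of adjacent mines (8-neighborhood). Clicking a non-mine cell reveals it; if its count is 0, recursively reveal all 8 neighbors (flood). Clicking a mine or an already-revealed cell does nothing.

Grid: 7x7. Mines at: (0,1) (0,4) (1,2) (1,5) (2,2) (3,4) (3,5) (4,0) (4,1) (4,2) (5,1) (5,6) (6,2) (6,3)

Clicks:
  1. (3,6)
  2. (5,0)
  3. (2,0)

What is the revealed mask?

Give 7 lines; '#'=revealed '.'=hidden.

Answer: .......
##.....
##.....
##....#
.......
#......
.......

Derivation:
Click 1 (3,6) count=1: revealed 1 new [(3,6)] -> total=1
Click 2 (5,0) count=3: revealed 1 new [(5,0)] -> total=2
Click 3 (2,0) count=0: revealed 6 new [(1,0) (1,1) (2,0) (2,1) (3,0) (3,1)] -> total=8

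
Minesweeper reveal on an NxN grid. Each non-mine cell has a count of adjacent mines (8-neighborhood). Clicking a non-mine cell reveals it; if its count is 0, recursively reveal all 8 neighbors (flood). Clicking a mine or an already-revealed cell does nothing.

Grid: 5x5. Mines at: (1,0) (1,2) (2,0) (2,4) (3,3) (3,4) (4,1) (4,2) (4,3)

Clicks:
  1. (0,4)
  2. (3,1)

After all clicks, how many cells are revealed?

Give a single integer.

Click 1 (0,4) count=0: revealed 4 new [(0,3) (0,4) (1,3) (1,4)] -> total=4
Click 2 (3,1) count=3: revealed 1 new [(3,1)] -> total=5

Answer: 5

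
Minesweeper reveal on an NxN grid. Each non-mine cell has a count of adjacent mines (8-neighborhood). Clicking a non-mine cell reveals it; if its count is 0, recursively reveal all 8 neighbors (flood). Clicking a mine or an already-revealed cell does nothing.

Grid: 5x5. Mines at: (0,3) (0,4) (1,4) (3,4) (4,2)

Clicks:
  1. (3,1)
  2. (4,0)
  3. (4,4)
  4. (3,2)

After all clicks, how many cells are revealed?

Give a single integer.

Click 1 (3,1) count=1: revealed 1 new [(3,1)] -> total=1
Click 2 (4,0) count=0: revealed 16 new [(0,0) (0,1) (0,2) (1,0) (1,1) (1,2) (1,3) (2,0) (2,1) (2,2) (2,3) (3,0) (3,2) (3,3) (4,0) (4,1)] -> total=17
Click 3 (4,4) count=1: revealed 1 new [(4,4)] -> total=18
Click 4 (3,2) count=1: revealed 0 new [(none)] -> total=18

Answer: 18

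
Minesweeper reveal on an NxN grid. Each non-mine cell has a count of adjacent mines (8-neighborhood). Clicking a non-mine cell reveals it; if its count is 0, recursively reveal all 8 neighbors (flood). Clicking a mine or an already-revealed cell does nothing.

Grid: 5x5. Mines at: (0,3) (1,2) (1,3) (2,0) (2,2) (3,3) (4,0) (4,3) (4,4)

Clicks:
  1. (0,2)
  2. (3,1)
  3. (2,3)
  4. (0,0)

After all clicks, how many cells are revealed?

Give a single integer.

Click 1 (0,2) count=3: revealed 1 new [(0,2)] -> total=1
Click 2 (3,1) count=3: revealed 1 new [(3,1)] -> total=2
Click 3 (2,3) count=4: revealed 1 new [(2,3)] -> total=3
Click 4 (0,0) count=0: revealed 4 new [(0,0) (0,1) (1,0) (1,1)] -> total=7

Answer: 7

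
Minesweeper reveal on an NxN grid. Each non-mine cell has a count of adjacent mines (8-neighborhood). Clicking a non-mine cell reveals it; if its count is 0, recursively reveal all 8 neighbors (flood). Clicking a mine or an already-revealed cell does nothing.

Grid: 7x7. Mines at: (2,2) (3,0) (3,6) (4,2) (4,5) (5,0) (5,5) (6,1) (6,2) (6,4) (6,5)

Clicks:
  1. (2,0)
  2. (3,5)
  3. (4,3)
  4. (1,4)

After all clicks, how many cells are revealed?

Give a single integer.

Answer: 24

Derivation:
Click 1 (2,0) count=1: revealed 1 new [(2,0)] -> total=1
Click 2 (3,5) count=2: revealed 1 new [(3,5)] -> total=2
Click 3 (4,3) count=1: revealed 1 new [(4,3)] -> total=3
Click 4 (1,4) count=0: revealed 21 new [(0,0) (0,1) (0,2) (0,3) (0,4) (0,5) (0,6) (1,0) (1,1) (1,2) (1,3) (1,4) (1,5) (1,6) (2,1) (2,3) (2,4) (2,5) (2,6) (3,3) (3,4)] -> total=24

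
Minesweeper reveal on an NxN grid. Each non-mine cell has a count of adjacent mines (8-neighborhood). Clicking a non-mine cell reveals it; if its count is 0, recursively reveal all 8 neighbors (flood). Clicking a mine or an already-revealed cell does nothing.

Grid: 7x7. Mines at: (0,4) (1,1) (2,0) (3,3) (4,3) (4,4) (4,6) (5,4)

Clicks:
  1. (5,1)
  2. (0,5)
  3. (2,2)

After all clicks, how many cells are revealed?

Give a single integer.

Click 1 (5,1) count=0: revealed 14 new [(3,0) (3,1) (3,2) (4,0) (4,1) (4,2) (5,0) (5,1) (5,2) (5,3) (6,0) (6,1) (6,2) (6,3)] -> total=14
Click 2 (0,5) count=1: revealed 1 new [(0,5)] -> total=15
Click 3 (2,2) count=2: revealed 1 new [(2,2)] -> total=16

Answer: 16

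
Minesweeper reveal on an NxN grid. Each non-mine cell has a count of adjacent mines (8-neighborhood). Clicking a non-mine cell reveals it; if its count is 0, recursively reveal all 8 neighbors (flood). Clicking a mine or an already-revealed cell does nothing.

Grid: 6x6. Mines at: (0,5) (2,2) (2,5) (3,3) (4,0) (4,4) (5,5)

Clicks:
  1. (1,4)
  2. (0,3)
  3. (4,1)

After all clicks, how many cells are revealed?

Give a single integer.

Answer: 15

Derivation:
Click 1 (1,4) count=2: revealed 1 new [(1,4)] -> total=1
Click 2 (0,3) count=0: revealed 13 new [(0,0) (0,1) (0,2) (0,3) (0,4) (1,0) (1,1) (1,2) (1,3) (2,0) (2,1) (3,0) (3,1)] -> total=14
Click 3 (4,1) count=1: revealed 1 new [(4,1)] -> total=15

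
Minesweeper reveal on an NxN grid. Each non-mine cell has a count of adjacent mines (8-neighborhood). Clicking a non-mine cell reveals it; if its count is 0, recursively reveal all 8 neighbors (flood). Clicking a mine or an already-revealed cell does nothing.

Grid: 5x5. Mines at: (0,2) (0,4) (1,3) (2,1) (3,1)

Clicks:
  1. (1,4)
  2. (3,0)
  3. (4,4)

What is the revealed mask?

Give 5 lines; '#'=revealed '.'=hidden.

Answer: .....
....#
..###
#.###
..###

Derivation:
Click 1 (1,4) count=2: revealed 1 new [(1,4)] -> total=1
Click 2 (3,0) count=2: revealed 1 new [(3,0)] -> total=2
Click 3 (4,4) count=0: revealed 9 new [(2,2) (2,3) (2,4) (3,2) (3,3) (3,4) (4,2) (4,3) (4,4)] -> total=11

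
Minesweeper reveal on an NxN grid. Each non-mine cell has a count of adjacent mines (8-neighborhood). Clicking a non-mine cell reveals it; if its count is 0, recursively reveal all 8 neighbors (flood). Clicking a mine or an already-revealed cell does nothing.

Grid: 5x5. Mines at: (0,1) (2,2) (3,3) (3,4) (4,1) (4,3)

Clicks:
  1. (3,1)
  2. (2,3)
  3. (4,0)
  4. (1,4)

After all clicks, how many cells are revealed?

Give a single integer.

Answer: 10

Derivation:
Click 1 (3,1) count=2: revealed 1 new [(3,1)] -> total=1
Click 2 (2,3) count=3: revealed 1 new [(2,3)] -> total=2
Click 3 (4,0) count=1: revealed 1 new [(4,0)] -> total=3
Click 4 (1,4) count=0: revealed 7 new [(0,2) (0,3) (0,4) (1,2) (1,3) (1,4) (2,4)] -> total=10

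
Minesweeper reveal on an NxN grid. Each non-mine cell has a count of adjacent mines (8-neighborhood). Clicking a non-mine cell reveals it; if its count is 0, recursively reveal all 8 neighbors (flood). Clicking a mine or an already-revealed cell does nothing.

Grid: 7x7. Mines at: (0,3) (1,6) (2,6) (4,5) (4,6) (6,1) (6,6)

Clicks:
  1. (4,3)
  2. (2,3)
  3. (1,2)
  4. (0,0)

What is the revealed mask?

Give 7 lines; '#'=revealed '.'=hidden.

Click 1 (4,3) count=0: revealed 36 new [(0,0) (0,1) (0,2) (1,0) (1,1) (1,2) (1,3) (1,4) (1,5) (2,0) (2,1) (2,2) (2,3) (2,4) (2,5) (3,0) (3,1) (3,2) (3,3) (3,4) (3,5) (4,0) (4,1) (4,2) (4,3) (4,4) (5,0) (5,1) (5,2) (5,3) (5,4) (5,5) (6,2) (6,3) (6,4) (6,5)] -> total=36
Click 2 (2,3) count=0: revealed 0 new [(none)] -> total=36
Click 3 (1,2) count=1: revealed 0 new [(none)] -> total=36
Click 4 (0,0) count=0: revealed 0 new [(none)] -> total=36

Answer: ###....
######.
######.
######.
#####..
######.
..####.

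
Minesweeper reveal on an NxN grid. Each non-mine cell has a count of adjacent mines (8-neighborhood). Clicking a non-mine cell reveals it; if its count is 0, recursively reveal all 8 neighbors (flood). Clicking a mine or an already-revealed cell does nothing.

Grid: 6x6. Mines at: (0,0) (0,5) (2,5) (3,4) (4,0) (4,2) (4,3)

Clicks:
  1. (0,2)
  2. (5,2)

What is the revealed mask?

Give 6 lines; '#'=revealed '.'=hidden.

Click 1 (0,2) count=0: revealed 18 new [(0,1) (0,2) (0,3) (0,4) (1,0) (1,1) (1,2) (1,3) (1,4) (2,0) (2,1) (2,2) (2,3) (2,4) (3,0) (3,1) (3,2) (3,3)] -> total=18
Click 2 (5,2) count=2: revealed 1 new [(5,2)] -> total=19

Answer: .####.
#####.
#####.
####..
......
..#...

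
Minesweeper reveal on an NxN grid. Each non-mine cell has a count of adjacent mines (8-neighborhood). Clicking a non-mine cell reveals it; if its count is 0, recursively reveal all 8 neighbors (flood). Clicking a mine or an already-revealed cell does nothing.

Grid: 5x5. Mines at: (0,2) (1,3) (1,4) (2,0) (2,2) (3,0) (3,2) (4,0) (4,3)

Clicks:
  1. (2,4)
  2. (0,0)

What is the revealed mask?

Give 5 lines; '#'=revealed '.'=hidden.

Answer: ##...
##...
....#
.....
.....

Derivation:
Click 1 (2,4) count=2: revealed 1 new [(2,4)] -> total=1
Click 2 (0,0) count=0: revealed 4 new [(0,0) (0,1) (1,0) (1,1)] -> total=5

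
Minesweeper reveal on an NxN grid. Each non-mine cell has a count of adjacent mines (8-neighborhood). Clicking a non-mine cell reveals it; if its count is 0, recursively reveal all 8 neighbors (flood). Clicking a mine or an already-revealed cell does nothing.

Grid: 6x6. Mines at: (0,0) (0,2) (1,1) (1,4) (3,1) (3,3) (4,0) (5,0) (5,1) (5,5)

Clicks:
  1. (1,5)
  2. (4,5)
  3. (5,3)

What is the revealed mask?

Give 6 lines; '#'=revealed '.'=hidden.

Answer: ......
.....#
......
......
..####
..###.

Derivation:
Click 1 (1,5) count=1: revealed 1 new [(1,5)] -> total=1
Click 2 (4,5) count=1: revealed 1 new [(4,5)] -> total=2
Click 3 (5,3) count=0: revealed 6 new [(4,2) (4,3) (4,4) (5,2) (5,3) (5,4)] -> total=8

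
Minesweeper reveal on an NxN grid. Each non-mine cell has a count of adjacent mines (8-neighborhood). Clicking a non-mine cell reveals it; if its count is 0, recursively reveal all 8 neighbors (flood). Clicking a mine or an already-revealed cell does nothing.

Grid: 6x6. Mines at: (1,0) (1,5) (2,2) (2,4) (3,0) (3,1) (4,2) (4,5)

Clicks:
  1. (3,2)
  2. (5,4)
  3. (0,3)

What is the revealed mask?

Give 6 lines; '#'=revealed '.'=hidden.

Click 1 (3,2) count=3: revealed 1 new [(3,2)] -> total=1
Click 2 (5,4) count=1: revealed 1 new [(5,4)] -> total=2
Click 3 (0,3) count=0: revealed 8 new [(0,1) (0,2) (0,3) (0,4) (1,1) (1,2) (1,3) (1,4)] -> total=10

Answer: .####.
.####.
......
..#...
......
....#.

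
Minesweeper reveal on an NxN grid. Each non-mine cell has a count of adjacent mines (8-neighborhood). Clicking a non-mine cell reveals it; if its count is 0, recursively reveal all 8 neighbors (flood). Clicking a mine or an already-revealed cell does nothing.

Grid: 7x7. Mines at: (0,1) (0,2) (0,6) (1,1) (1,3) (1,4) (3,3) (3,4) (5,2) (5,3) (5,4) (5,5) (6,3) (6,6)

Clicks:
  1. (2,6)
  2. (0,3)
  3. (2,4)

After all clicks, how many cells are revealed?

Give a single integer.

Click 1 (2,6) count=0: revealed 8 new [(1,5) (1,6) (2,5) (2,6) (3,5) (3,6) (4,5) (4,6)] -> total=8
Click 2 (0,3) count=3: revealed 1 new [(0,3)] -> total=9
Click 3 (2,4) count=4: revealed 1 new [(2,4)] -> total=10

Answer: 10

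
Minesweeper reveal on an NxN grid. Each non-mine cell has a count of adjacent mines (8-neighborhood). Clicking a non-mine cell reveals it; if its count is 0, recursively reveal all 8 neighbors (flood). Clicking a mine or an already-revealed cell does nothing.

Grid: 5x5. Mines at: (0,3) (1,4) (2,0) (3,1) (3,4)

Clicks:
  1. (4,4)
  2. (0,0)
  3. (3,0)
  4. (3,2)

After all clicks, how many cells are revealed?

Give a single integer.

Click 1 (4,4) count=1: revealed 1 new [(4,4)] -> total=1
Click 2 (0,0) count=0: revealed 6 new [(0,0) (0,1) (0,2) (1,0) (1,1) (1,2)] -> total=7
Click 3 (3,0) count=2: revealed 1 new [(3,0)] -> total=8
Click 4 (3,2) count=1: revealed 1 new [(3,2)] -> total=9

Answer: 9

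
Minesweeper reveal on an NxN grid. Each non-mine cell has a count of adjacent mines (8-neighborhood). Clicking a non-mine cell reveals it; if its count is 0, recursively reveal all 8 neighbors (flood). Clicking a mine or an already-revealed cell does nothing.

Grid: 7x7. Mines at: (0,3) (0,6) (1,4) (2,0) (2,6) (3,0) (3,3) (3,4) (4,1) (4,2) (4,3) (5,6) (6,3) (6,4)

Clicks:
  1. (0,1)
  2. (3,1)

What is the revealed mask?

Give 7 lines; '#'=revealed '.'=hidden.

Click 1 (0,1) count=0: revealed 6 new [(0,0) (0,1) (0,2) (1,0) (1,1) (1,2)] -> total=6
Click 2 (3,1) count=4: revealed 1 new [(3,1)] -> total=7

Answer: ###....
###....
.......
.#.....
.......
.......
.......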